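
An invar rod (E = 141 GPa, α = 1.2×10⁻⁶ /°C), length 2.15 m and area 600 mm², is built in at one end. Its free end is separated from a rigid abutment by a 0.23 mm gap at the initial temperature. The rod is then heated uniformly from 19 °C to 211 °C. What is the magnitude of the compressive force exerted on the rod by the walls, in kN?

P ≈ 10.4 kN

Free thermal elongation = αΔT L = 1.2×10⁻⁶ × 192 × 2150 = 0.4954 mm.
After closing the 0.23 mm clearance, 0.4954 − 0.23 = 0.2654 mm of expansion remains to be suppressed by the wall.
Compatibility: PL/(AE) = 0.2654 mm, so σ = P/A = E × (0.2654/2150) = 17.4 MPa.
P = σA = 17.4 × 600 = 10.44 kN.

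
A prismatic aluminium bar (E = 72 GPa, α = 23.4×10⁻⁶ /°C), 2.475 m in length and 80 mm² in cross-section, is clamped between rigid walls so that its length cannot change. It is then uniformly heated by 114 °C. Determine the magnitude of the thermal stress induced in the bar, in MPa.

Because both ends are immovable the net strain is zero, and the suppressed thermal strain is αΔT = 23.4×10⁻⁶ × 114 = 2667.6×10⁻⁶.
σ = EαΔT = 72×10³ × 23.4×10⁻⁶ × 114 = 192.1 MPa (compressive; the bar is trying to expand).

σ ≈ 192 MPa (compressive)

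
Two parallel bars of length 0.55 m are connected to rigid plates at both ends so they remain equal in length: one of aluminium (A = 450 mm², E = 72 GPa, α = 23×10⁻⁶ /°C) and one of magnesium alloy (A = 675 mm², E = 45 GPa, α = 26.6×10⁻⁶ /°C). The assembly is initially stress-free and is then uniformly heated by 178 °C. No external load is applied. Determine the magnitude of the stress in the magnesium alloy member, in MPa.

Both members must finish at the same length. With the larger α, the magnesium alloy tends to over-expand; the plates restrain it, putting the magnesium alloy in compression and the aluminium in tension. With no external load the two internal forces are equal and opposite, magnitude P.
Setting the final lengths equal and cancelling L: (α₁ − α₂)ΔT = P/(A₁E₁) + P/(A₂E₂).
|α₁ − α₂|·ΔT = 3.6×10⁻⁶ × 178 = 0.0006408.
1/(A₁E₁) + 1/(A₂E₂) = 1/(450×72×10³) + 1/(675×45×10³) = 6.379×10⁻⁸ N⁻¹.
So P = 0.0006408 / 6.379×10⁻⁸ = 10.05 kN.
σ_{magnesium alloy} = P/A₂ = 10050/675 = 14.88 MPa, compressive.

σ ≈ 14.9 MPa (compressive)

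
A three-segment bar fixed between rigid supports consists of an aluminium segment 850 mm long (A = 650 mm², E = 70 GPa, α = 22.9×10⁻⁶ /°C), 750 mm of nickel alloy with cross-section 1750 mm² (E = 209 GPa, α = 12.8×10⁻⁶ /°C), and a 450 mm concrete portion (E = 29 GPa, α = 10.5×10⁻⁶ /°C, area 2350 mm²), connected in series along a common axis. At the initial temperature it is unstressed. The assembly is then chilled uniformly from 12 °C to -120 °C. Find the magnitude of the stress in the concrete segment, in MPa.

σ ≈ 69.4 MPa (tensile)

Free thermal contraction of the whole bar: Σ αᵢΔT Lᵢ = 22.9×10⁻⁶×132×850 + 12.8×10⁻⁶×132×750 + 10.5×10⁻⁶×132×450 = 4.46 mm.
The rigid supports impose zero overall length change; the single axial force P common to all segments must satisfy P Σ Lᵢ/(AᵢEᵢ) = δ_free.
Σ Lᵢ/(AᵢEᵢ) = 850/(650×70×10³) + 750/(1750×209×10³) + 450/(2350×29×10³) = 2.733×10⁻⁵ mm/N.
P = 4.46 / 2.733×10⁻⁵ = 163200 N = 163.2 kN, tensile.
σ_{concrete} = P / A = 163200 / 2350 = 69.43 MPa.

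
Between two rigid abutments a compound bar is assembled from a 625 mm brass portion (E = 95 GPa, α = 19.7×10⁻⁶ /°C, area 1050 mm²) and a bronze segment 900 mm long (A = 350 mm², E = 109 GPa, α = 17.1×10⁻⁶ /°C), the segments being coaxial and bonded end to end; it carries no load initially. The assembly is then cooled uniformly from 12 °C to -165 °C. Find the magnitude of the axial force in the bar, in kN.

Free thermal contraction of the whole bar: Σ αᵢΔT Lᵢ = 19.7×10⁻⁶×177×625 + 17.1×10⁻⁶×177×900 = 4.903 mm.
The walls prevent any net length change, so an axial force P (same in every segment) develops. Compatibility: P · Σ Lᵢ/(AᵢEᵢ) = δ_free.
The series flexibility is Σ Lᵢ/(AᵢEᵢ) = 625/(1050×95×10³) + 900/(350×109×10³) = 2.986×10⁻⁵ mm/N.
So P = 4.903 / 2.986×10⁻⁵ = 164.2 kN, tensile.

P ≈ 164 kN (tensile)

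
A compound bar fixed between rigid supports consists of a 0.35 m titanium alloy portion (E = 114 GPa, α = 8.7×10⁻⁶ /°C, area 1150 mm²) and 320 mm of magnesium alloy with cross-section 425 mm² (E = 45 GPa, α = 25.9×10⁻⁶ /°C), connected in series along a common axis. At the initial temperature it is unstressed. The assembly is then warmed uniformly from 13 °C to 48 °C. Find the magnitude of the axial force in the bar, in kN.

Free thermal expansion of the whole bar: Σ αᵢΔT Lᵢ = 8.7×10⁻⁶×35×350 + 25.9×10⁻⁶×35×320 = 0.3967 mm.
The rigid supports impose zero overall length change; the single axial force P common to all segments must satisfy P Σ Lᵢ/(AᵢEᵢ) = δ_free.
Σ Lᵢ/(AᵢEᵢ) = 350/(1150×114×10³) + 320/(425×45×10³) = 1.94×10⁻⁵ mm/N.
P = 0.3967 / 1.94×10⁻⁵ = 20440 N = 20.44 kN, compressive.

P ≈ 20.4 kN (compressive)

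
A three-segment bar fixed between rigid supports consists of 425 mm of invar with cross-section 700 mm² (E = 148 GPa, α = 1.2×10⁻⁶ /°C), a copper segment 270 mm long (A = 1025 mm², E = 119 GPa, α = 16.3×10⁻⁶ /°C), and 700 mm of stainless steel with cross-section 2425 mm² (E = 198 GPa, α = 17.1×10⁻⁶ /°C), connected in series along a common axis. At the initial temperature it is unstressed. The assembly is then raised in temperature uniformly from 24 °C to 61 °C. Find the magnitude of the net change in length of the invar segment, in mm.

With the walls removed the bar would change length by δ_free = Σ αᵢΔT Lᵢ = 1.2×10⁻⁶×37×425 + 16.3×10⁻⁶×37×270 + 17.1×10⁻⁶×37×700 = 0.6246 mm.
Since the ends are fixed, an axial force P builds up, equal in every segment, with P · Σ Lᵢ/(AᵢEᵢ) = δ_free.
The series flexibility is Σ Lᵢ/(AᵢEᵢ) = 425/(700×148×10³) + 270/(1025×119×10³) + 700/(2425×198×10³) = 7.774×10⁻⁶ mm/N.
So P = 0.6246 / 7.774×10⁻⁶ = 80.35 kN, compressive.
For the invar segment, free thermal change = 1.2×10⁻⁶×37×425 = 0.01887 mm and elastic change from P = 80350×425/(700×148×10³) = 0.3296 mm; these oppose, so the net change is 0.311 mm (segment shortens).

|ΔL| ≈ 0.311 mm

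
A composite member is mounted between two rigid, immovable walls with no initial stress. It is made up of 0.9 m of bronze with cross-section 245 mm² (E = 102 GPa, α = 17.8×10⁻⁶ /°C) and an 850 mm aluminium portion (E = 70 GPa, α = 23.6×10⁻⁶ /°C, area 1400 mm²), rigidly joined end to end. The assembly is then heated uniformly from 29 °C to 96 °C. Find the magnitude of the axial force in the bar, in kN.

With the walls removed the bar would change length by δ_free = Σ αᵢΔT Lᵢ = 17.8×10⁻⁶×67×900 + 23.6×10⁻⁶×67×850 = 2.417 mm.
Since the ends are fixed, an axial force P builds up, equal in every segment, with P · Σ Lᵢ/(AᵢEᵢ) = δ_free.
The series flexibility is Σ Lᵢ/(AᵢEᵢ) = 900/(245×102×10³) + 850/(1400×70×10³) = 4.469×10⁻⁵ mm/N.
P = 2.417 / 4.469×10⁻⁵ = 54090 N = 54.09 kN, compressive.

P ≈ 54.1 kN (compressive)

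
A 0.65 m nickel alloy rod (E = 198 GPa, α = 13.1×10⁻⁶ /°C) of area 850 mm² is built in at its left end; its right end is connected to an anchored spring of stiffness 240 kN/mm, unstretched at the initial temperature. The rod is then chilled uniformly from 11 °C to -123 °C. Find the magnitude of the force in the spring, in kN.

Free thermal contraction: δ_free = αΔT L = 13.1×10⁻⁶ × 134 × 650 = 1.141 mm.
Let P be the tensile force in the spring. The rod extends elastically by PL/(AE) and the spring stretches by P/k; together these equal δ_free.
P [ L/(AE) + 1/k ] = δ_free → P [ 650/(850×198×10³) + 1/(240×10³) ] = 1.141.
P = 1.141 / 8.029×10⁻⁶ = 142100 N.

P ≈ 142 kN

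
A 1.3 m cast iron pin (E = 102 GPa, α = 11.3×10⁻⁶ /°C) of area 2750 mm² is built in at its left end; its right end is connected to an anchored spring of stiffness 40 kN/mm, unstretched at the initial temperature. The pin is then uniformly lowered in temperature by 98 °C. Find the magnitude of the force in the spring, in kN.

P ≈ 48.6 kN

If the spring were absent the pin would shorten by αΔT L = 11.3×10⁻⁶ × 98 × 1300 = 1.44 mm.
With a force P in the spring, the elastic change of the pin is PL/(AE) and that of the spring is P/k; compatibility requires their sum to equal δ_free.
So P = δ_free / [L/(AE) + 1/k] = 1.44 / [ 1300/(2750×102×10³) + 1/(40×10³) ].
P = 1.44 / 2.963×10⁻⁵ = 48580 N.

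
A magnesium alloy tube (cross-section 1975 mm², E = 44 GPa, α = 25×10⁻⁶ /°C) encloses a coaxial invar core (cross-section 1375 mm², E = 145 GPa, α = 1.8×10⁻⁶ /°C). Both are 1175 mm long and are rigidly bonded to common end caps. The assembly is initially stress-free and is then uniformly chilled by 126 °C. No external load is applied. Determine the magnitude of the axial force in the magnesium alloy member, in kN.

P ≈ 177 kN (tensile in the magnesium alloy)

The magnesium alloy has the larger α, so on cooling it would change length more than the invar if both were free. The rigid plates force a common final length, so the magnesium alloy is put into tension and the invar into compression, with equal and opposite forces P (no external load).
Compatibility of the two members (thermal + elastic change equal): (α₁ − α₂)ΔT = P·[1/(A₁E₁) + 1/(A₂E₂)].
|α₁ − α₂|·ΔT = 23.2×10⁻⁶ × 126 = 0.002923.
1/(A₁E₁) + 1/(A₂E₂) = 1/(1975×44×10³) + 1/(1375×145×10³) = 1.652×10⁻⁸ N⁻¹.
P = 0.002923 / 1.652×10⁻⁸ = 176900 N = 176.9 kN.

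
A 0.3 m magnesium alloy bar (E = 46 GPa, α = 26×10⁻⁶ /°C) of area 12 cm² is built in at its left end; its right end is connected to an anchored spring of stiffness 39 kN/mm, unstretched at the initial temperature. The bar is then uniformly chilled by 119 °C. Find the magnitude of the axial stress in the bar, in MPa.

Free thermal contraction: δ_free = αΔT L = 26×10⁻⁶ × 119 × 300 = 0.9282 mm.
Let P be the tensile force in the spring. The bar extends elastically by PL/(AE) and the spring stretches by P/k; together these equal δ_free.
So P = δ_free / [L/(AE) + 1/k] = 0.9282 / [ 300/(1200×46×10³) + 1/(39×10³) ].
P = 0.9282 / 3.108×10⁻⁵ = 29870 N.
σ = P/A = 29870/1200 = 24.89 MPa.

σ ≈ 24.9 MPa (tensile)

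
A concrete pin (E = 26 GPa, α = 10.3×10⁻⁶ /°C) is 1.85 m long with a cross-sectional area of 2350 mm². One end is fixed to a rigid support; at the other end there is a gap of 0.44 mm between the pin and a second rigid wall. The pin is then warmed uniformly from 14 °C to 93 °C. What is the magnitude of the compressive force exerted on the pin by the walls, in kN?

If the wall were absent the pin would grow by αΔT L = 10.3×10⁻⁶ × 79 × 1850 = 1.505 mm.
After closing the 0.44 mm clearance, 1.505 − 0.44 = 1.065 mm of expansion remains to be suppressed by the wall.
So σ = E(δ_free − g)/L = 26×10³ × 1.065/1850 = 14.97 MPa.
P = σA = 14.97 × 2350 = 35.19 kN.

P ≈ 35.2 kN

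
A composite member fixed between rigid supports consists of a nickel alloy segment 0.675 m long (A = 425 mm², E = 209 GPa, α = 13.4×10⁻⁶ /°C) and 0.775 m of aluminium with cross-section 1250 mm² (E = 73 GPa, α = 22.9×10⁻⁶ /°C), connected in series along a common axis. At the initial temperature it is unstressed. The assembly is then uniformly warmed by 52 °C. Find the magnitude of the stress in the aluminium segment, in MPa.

σ ≈ 69.3 MPa (compressive)

Free thermal expansion of the whole bar: Σ αᵢΔT Lᵢ = 13.4×10⁻⁶×52×675 + 22.9×10⁻⁶×52×775 = 1.393 mm.
The walls prevent any net length change, so an axial force P (same in every segment) develops. Compatibility: P · Σ Lᵢ/(AᵢEᵢ) = δ_free.
The series flexibility is Σ Lᵢ/(AᵢEᵢ) = 675/(425×209×10³) + 775/(1250×73×10³) = 1.609×10⁻⁵ mm/N.
P = 1.393 / 1.609×10⁻⁵ = 86580 N = 86.58 kN, compressive.
σ_{aluminium} = P / A = 86580 / 1250 = 69.26 MPa.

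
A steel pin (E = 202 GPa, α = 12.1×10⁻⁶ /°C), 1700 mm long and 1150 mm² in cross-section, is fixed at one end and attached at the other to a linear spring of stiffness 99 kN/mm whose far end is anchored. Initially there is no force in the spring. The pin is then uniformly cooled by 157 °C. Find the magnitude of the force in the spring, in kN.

P ≈ 185 kN

Free thermal contraction: δ_free = αΔT L = 12.1×10⁻⁶ × 157 × 1700 = 3.229 mm.
With a force P in the spring, the elastic change of the pin is PL/(AE) and that of the spring is P/k; compatibility requires their sum to equal δ_free.
So P = δ_free / [L/(AE) + 1/k] = 3.229 / [ 1700/(1150×202×10³) + 1/(99×10³) ].
P = 3.229 / 1.742×10⁻⁵ = 185400 N.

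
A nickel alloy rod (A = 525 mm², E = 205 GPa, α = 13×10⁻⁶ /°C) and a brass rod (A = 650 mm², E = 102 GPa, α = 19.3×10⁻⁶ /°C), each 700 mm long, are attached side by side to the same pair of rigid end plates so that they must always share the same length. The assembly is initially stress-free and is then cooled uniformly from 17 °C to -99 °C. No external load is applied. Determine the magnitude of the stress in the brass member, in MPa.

σ ≈ 46.1 MPa (tensile)

Equilibrium of a rigid end plate with no external load gives equal and opposite internal forces ±P in the two members. Since α_{brass} > α_{nickel alloy}, cooling drives the brass into tension and the nickel alloy into compression.
Setting the final lengths equal and cancelling L: (α₁ − α₂)ΔT = P/(A₁E₁) + P/(A₂E₂).
|α₁ − α₂|·ΔT = 6.3×10⁻⁶ × 116 = 0.0007308.
1/(A₁E₁) + 1/(A₂E₂) = 1/(525×205×10³) + 1/(650×102×10³) = 2.437×10⁻⁸ N⁻¹.
So P = 0.0007308 / 2.437×10⁻⁸ = 29.98 kN.
σ_{brass} = P/A₂ = 29980/650 = 46.13 MPa, tensile.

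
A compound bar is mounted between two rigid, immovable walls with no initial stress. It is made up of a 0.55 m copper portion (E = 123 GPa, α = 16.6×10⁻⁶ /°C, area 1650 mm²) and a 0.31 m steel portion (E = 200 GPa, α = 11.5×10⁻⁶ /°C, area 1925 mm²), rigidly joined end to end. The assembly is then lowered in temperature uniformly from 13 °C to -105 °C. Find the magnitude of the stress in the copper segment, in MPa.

σ ≈ 258 MPa (tensile)

Free thermal contraction of the whole bar: Σ αᵢΔT Lᵢ = 16.6×10⁻⁶×118×550 + 11.5×10⁻⁶×118×310 = 1.498 mm.
Since the ends are fixed, an axial force P builds up, equal in every segment, with P · Σ Lᵢ/(AᵢEᵢ) = δ_free.
Σ Lᵢ/(AᵢEᵢ) = 550/(1650×123×10³) + 310/(1925×200×10³) = 3.515×10⁻⁶ mm/N.
So P = 1.498 / 3.515×10⁻⁶ = 426.1 kN, tensile.
σ_{copper} = P / A = 426100 / 1650 = 258.3 MPa.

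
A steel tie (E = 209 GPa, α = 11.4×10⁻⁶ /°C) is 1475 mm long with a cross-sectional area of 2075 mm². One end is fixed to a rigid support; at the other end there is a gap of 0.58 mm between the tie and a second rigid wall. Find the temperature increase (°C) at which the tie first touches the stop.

The gap closes when αΔT L = 0.58 mm, since the tie is still unstressed at that instant.
ΔT = 0.58 / (11.4×10⁻⁶ × 1475) = 34.49 °C.

ΔT ≈ 34.5 °C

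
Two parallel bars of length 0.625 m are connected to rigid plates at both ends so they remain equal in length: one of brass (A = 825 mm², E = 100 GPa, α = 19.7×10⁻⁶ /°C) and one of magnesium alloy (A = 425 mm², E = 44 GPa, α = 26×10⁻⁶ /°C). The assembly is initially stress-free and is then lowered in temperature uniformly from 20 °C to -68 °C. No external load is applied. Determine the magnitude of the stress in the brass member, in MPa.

σ ≈ 10.2 MPa (compressive)

Equilibrium of a rigid end plate with no external load gives equal and opposite internal forces ±P in the two members. Since α_{magnesium alloy} > α_{brass}, cooling drives the magnesium alloy into tension and the brass into compression.
Compatibility of the two members (thermal + elastic change equal): (α₁ − α₂)ΔT = P·[1/(A₁E₁) + 1/(A₂E₂)].
|α₁ − α₂|·ΔT = 6.3×10⁻⁶ × 88 = 0.0005544.
1/(A₁E₁) + 1/(A₂E₂) = 1/(825×100×10³) + 1/(425×44×10³) = 6.56×10⁻⁸ N⁻¹.
So P = 0.0005544 / 6.56×10⁻⁸ = 8.452 kN.
σ_{brass} = P/A₁ = 8452/825 = 10.24 MPa, compressive.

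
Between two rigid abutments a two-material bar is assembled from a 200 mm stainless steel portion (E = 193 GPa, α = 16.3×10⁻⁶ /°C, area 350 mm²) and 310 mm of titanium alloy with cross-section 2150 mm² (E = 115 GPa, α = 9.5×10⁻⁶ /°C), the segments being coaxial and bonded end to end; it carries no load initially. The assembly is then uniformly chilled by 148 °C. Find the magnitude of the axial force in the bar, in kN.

P ≈ 218 kN (tensile)

If the supports were absent, the total length change would be Σ αᵢΔT Lᵢ = 16.3×10⁻⁶×148×200 + 9.5×10⁻⁶×148×310 = 0.9183 mm.
Since the ends are fixed, an axial force P builds up, equal in every segment, with P · Σ Lᵢ/(AᵢEᵢ) = δ_free.
The series flexibility is Σ Lᵢ/(AᵢEᵢ) = 200/(350×193×10³) + 310/(2150×115×10³) = 4.215×10⁻⁶ mm/N.
So P = 0.9183 / 4.215×10⁻⁶ = 217.9 kN, tensile.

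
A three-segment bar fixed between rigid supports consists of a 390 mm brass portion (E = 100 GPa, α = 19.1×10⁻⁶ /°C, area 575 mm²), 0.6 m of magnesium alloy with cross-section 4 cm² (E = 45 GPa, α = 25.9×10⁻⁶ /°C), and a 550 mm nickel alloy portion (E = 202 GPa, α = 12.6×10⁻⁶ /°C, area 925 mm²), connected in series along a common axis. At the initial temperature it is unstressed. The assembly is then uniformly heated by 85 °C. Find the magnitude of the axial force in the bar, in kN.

Free thermal expansion of the whole bar: Σ αᵢΔT Lᵢ = 19.1×10⁻⁶×85×390 + 25.9×10⁻⁶×85×600 + 12.6×10⁻⁶×85×550 = 2.543 mm.
The rigid supports impose zero overall length change; the single axial force P common to all segments must satisfy P Σ Lᵢ/(AᵢEᵢ) = δ_free.
Σ Lᵢ/(AᵢEᵢ) = 390/(575×100×10³) + 600/(400×45×10³) + 550/(925×202×10³) = 4.306×10⁻⁵ mm/N.
P = 2.543 / 4.306×10⁻⁵ = 59060 N = 59.06 kN, compressive.

P ≈ 59.1 kN (compressive)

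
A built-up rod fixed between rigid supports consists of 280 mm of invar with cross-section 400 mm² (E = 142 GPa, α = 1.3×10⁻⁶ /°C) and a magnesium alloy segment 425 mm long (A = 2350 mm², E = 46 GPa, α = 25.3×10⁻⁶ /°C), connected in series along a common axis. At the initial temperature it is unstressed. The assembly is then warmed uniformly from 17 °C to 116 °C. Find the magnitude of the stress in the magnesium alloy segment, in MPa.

σ ≈ 52.9 MPa (compressive)

With the walls removed the bar would change length by δ_free = Σ αᵢΔT Lᵢ = 1.3×10⁻⁶×99×280 + 25.3×10⁻⁶×99×425 = 1.101 mm.
Since the ends are fixed, an axial force P builds up, equal in every segment, with P · Σ Lᵢ/(AᵢEᵢ) = δ_free.
Σ Lᵢ/(AᵢEᵢ) = 280/(400×142×10³) + 425/(2350×46×10³) = 8.861×10⁻⁶ mm/N.
P = 1.101 / 8.861×10⁻⁶ = 124200 N = 124.2 kN, compressive.
σ_{magnesium alloy} = P / A = 124200 / 2350 = 52.85 MPa.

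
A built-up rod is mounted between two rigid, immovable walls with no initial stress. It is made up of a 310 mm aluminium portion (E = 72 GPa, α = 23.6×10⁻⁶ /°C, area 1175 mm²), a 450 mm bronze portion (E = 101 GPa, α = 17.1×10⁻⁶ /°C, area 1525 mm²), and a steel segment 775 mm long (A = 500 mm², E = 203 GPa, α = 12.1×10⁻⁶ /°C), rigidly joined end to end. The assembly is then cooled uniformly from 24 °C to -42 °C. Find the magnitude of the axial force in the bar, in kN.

P ≈ 113 kN (tensile)

With the walls removed the bar would change length by δ_free = Σ αᵢΔT Lᵢ = 23.6×10⁻⁶×66×310 + 17.1×10⁻⁶×66×450 + 12.1×10⁻⁶×66×775 = 1.61 mm.
The walls prevent any net length change, so an axial force P (same in every segment) develops. Compatibility: P · Σ Lᵢ/(AᵢEᵢ) = δ_free.
The series flexibility is Σ Lᵢ/(AᵢEᵢ) = 310/(1175×72×10³) + 450/(1525×101×10³) + 775/(500×203×10³) = 1.422×10⁻⁵ mm/N.
So P = 1.61 / 1.422×10⁻⁵ = 113.2 kN, tensile.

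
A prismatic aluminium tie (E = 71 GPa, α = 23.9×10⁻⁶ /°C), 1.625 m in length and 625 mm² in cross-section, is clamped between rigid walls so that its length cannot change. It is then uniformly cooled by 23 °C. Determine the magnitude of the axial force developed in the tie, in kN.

P ≈ 24.4 kN (tensile)

The ends cannot move, so σ = EαΔT = 71×10³ × 23.9×10⁻⁶ × 23 = 39.03 MPa.
P = AEαΔT = 625 × 71×10³ × 23.9×10⁻⁶ × 23 = 24.39 kN (tensile).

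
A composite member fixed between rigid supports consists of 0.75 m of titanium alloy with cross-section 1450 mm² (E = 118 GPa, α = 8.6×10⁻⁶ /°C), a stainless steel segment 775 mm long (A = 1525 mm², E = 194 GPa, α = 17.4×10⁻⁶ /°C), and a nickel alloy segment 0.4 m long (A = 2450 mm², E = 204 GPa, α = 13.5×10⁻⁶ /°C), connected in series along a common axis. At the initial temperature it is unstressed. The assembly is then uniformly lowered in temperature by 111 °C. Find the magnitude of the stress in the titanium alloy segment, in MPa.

σ ≈ 249 MPa (tensile)

With the walls removed the bar would change length by δ_free = Σ αᵢΔT Lᵢ = 8.6×10⁻⁶×111×750 + 17.4×10⁻⁶×111×775 + 13.5×10⁻⁶×111×400 = 2.812 mm.
The rigid supports impose zero overall length change; the single axial force P common to all segments must satisfy P Σ Lᵢ/(AᵢEᵢ) = δ_free.
The series flexibility is Σ Lᵢ/(AᵢEᵢ) = 750/(1450×118×10³) + 775/(1525×194×10³) + 400/(2450×204×10³) = 7.803×10⁻⁶ mm/N.
So P = 2.812 / 7.803×10⁻⁶ = 360.4 kN, tensile.
σ_{titanium alloy} = P / A = 360400 / 1450 = 248.5 MPa.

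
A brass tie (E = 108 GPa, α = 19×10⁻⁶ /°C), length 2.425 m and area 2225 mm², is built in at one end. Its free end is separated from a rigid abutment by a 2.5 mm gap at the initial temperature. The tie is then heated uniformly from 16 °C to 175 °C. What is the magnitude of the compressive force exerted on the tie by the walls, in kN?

If the wall were absent the tie would grow by αΔT L = 19×10⁻⁶ × 159 × 2425 = 7.326 mm.
This exceeds the 2.5 mm gap, so the wall pushes back. The portion of expansion that must be recovered elastically is δ_free − gap = 7.326 − 2.5 = 4.826 mm.
Compatibility: PL/(AE) = 4.826 mm, so σ = P/A = E × (4.826/2425) = 214.9 MPa.
Force on the wall = σA = 214.9 × 2225 mm² = 478.2 kN.

P ≈ 478 kN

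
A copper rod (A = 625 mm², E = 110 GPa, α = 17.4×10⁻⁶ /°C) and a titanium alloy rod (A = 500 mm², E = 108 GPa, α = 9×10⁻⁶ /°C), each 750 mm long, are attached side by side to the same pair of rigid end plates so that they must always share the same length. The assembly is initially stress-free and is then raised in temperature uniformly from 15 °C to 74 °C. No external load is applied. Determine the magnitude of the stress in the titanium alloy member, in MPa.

σ ≈ 30 MPa (tensile)

Both members must finish at the same length. With the larger α, the copper tends to over-expand; the plates restrain it, putting the copper in compression and the titanium alloy in tension. With no external load the two internal forces are equal and opposite, magnitude P.
Setting the final lengths equal and cancelling L: (α₁ − α₂)ΔT = P/(A₁E₁) + P/(A₂E₂).
|α₁ − α₂|·ΔT = 8.4×10⁻⁶ × 59 = 0.0004956.
1/(A₁E₁) + 1/(A₂E₂) = 1/(625×110×10³) + 1/(500×108×10³) = 3.306×10⁻⁸ N⁻¹.
So P = 0.0004956 / 3.306×10⁻⁸ = 14.99 kN.
σ_{titanium alloy} = P/A₂ = 14990/500 = 29.98 MPa, tensile.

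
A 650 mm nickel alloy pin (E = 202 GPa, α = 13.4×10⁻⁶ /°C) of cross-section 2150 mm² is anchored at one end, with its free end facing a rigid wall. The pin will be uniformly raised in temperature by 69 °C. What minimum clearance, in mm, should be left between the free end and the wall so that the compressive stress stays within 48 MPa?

Free expansion if unrestrained: δ_free = αΔT L = 13.4×10⁻⁶ × 69 × 650 = 0.601 mm.
A stress of 48 MPa corresponds to the wall pushing the pin back by σL/E = 48×650/(202×10³) = 0.1545 mm.
The gap must absorb the remainder: g_min = 0.601 − 0.1545 = 0.4465 mm.

g ≈ 0.447 mm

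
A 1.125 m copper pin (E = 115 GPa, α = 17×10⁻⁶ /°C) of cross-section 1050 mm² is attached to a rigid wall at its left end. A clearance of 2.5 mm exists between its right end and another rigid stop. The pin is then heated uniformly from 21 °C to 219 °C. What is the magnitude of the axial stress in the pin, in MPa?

Free thermal elongation = αΔT L = 17×10⁻⁶ × 198 × 1125 = 3.787 mm.
This exceeds the 2.5 mm gap, so the wall pushes back. The portion of expansion that must be recovered elastically is δ_free − gap = 3.787 − 2.5 = 1.287 mm.
So σ = E(δ_free − g)/L = 115×10³ × 1.287/1125 = 131.5 MPa.

σ ≈ 132 MPa (compressive)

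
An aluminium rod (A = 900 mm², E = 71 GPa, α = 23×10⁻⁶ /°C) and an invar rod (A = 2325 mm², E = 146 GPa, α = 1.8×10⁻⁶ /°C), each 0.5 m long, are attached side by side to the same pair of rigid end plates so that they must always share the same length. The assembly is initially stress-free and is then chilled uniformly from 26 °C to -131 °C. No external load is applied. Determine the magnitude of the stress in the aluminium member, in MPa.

Both members must finish at the same length. With the larger α, the aluminium tends to over-contract; the plates restrain it, putting the aluminium in tension and the invar in compression. With no external load the two internal forces are equal and opposite, magnitude P.
Compatibility of the two members (thermal + elastic change equal): (α₁ − α₂)ΔT = P·[1/(A₁E₁) + 1/(A₂E₂)].
|α₁ − α₂|·ΔT = 21.2×10⁻⁶ × 157 = 0.003328.
1/(A₁E₁) + 1/(A₂E₂) = 1/(900×71×10³) + 1/(2325×146×10³) = 1.86×10⁻⁸ N⁻¹.
So P = 0.003328 / 1.86×10⁻⁸ = 179 kN.
σ_{aluminium} = P/A₁ = 179000/900 = 198.9 MPa, tensile.

σ ≈ 199 MPa (tensile)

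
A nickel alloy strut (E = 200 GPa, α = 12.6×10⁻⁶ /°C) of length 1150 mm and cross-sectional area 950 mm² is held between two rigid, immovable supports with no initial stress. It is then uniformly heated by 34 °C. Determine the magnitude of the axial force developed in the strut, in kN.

With zero net strain, σ = E·αΔT = 200 GPa × 12.6×10⁻⁶ × 34 = 85.68 MPa.
Then P = σA = 85.68 × 950 mm² = 81.4 kN, compressive.

P ≈ 81.4 kN (compressive)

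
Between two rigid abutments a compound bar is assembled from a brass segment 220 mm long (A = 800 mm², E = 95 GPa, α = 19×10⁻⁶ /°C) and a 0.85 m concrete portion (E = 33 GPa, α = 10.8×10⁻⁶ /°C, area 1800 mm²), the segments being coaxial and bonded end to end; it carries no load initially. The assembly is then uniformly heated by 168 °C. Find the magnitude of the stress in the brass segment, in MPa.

Free thermal expansion of the whole bar: Σ αᵢΔT Lᵢ = 19×10⁻⁶×168×220 + 10.8×10⁻⁶×168×850 = 2.244 mm.
Since the ends are fixed, an axial force P builds up, equal in every segment, with P · Σ Lᵢ/(AᵢEᵢ) = δ_free.
The series flexibility is Σ Lᵢ/(AᵢEᵢ) = 220/(800×95×10³) + 850/(1800×33×10³) = 1.72×10⁻⁵ mm/N.
P = 2.244 / 1.72×10⁻⁵ = 130500 N = 130.5 kN, compressive.
σ_{brass} = P / A = 130500 / 800 = 163.1 MPa.

σ ≈ 163 MPa (compressive)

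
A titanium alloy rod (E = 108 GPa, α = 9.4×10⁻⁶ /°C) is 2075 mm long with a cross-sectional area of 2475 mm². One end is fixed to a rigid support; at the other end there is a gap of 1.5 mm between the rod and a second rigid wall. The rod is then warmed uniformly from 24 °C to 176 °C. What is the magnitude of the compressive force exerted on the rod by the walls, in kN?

Free thermal elongation = αΔT L = 9.4×10⁻⁶ × 152 × 2075 = 2.965 mm.
The gap closes (δ_free > 1.5 mm) and the wall then resists a further 2.965 − 1.5 = 1.465 mm of expansion.
Compatibility: PL/(AE) = 1.465 mm, so σ = P/A = E × (1.465/2075) = 76.24 MPa.
P = σA = 76.24 × 2475 = 188.7 kN.

P ≈ 189 kN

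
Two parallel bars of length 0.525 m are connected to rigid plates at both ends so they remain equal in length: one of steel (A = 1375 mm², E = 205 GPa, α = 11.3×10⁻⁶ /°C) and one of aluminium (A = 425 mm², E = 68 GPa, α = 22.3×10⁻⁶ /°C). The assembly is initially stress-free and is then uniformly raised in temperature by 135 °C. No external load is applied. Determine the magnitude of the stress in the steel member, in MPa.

The aluminium has the larger α, so on heating it would change length more than the steel if both were free. The rigid plates force a common final length, so the aluminium is put into compression and the steel into tension, with equal and opposite forces P (no external load).
Compatibility of the two members (thermal + elastic change equal): (α₁ − α₂)ΔT = P·[1/(A₁E₁) + 1/(A₂E₂)].
|α₁ − α₂|·ΔT = 11×10⁻⁶ × 135 = 0.001485.
1/(A₁E₁) + 1/(A₂E₂) = 1/(1375×205×10³) + 1/(425×68×10³) = 3.815×10⁻⁸ N⁻¹.
P = 0.001485 / 3.815×10⁻⁸ = 38930 N = 38.93 kN.
σ_{steel} = P/A₁ = 38930/1375 = 28.31 MPa, tensile.

σ ≈ 28.3 MPa (tensile)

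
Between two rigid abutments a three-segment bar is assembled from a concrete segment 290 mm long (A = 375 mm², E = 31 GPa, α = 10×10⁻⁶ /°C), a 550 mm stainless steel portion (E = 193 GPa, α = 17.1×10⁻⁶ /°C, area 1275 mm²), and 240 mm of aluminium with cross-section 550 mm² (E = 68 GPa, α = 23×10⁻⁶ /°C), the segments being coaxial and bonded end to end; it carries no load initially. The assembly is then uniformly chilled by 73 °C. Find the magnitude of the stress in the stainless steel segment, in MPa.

σ ≈ 30.4 MPa (tensile)

With the walls removed the bar would change length by δ_free = Σ αᵢΔT Lᵢ = 10×10⁻⁶×73×290 + 17.1×10⁻⁶×73×550 + 23×10⁻⁶×73×240 = 1.301 mm.
The walls prevent any net length change, so an axial force P (same in every segment) develops. Compatibility: P · Σ Lᵢ/(AᵢEᵢ) = δ_free.
Σ Lᵢ/(AᵢEᵢ) = 290/(375×31×10³) + 550/(1275×193×10³) + 240/(550×68×10³) = 3.36×10⁻⁵ mm/N.
Hence P = δ_free / Σ(L/AE) = 1.301/3.36×10⁻⁵ = 38.73 kN (tensile).
σ_{stainless steel} = P / A = 38730 / 1275 = 30.38 MPa.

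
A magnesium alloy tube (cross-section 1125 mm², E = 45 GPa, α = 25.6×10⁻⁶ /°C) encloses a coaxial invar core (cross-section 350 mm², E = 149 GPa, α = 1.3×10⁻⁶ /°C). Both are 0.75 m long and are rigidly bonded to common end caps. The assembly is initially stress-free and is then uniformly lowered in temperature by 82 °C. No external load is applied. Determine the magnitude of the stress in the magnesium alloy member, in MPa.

σ ≈ 45.5 MPa (tensile)

The magnesium alloy has the larger α, so on cooling it would change length more than the invar if both were free. The rigid plates force a common final length, so the magnesium alloy is put into tension and the invar into compression, with equal and opposite forces P (no external load).
Equating the net (thermal + elastic) strains gives |α₁ − α₂|·ΔT = P·[1/(A₁E₁) + 1/(A₂E₂)].
|α₁ − α₂|·ΔT = 24.3×10⁻⁶ × 82 = 0.001993.
1/(A₁E₁) + 1/(A₂E₂) = 1/(1125×45×10³) + 1/(350×149×10³) = 3.893×10⁻⁸ N⁻¹.
P = 0.001993 / 3.893×10⁻⁸ = 51190 N = 51.19 kN.
σ_{magnesium alloy} = P/A₁ = 51190/1125 = 45.5 MPa, tensile.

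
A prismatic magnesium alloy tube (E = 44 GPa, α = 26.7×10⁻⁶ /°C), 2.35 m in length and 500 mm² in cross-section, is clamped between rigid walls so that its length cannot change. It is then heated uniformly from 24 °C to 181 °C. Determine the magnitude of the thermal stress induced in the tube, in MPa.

σ ≈ 184 MPa (compressive)

The supports are rigid, so the total axial strain is zero. The restrained thermal strain is ε = αΔT = 26.7×10⁻⁶ × 157 = 4191.9×10⁻⁶.
σ = EαΔT = 44×10³ × 26.7×10⁻⁶ × 157 = 184.4 MPa (compressive; the tube is trying to expand).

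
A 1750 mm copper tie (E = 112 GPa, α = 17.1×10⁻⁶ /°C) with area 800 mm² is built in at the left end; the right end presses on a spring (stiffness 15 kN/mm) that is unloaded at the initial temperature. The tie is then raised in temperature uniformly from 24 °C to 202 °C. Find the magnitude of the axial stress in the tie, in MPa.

σ ≈ 77.2 MPa (compressive)

The unrestrained thermal change is αΔT L = 17.1×10⁻⁶ × 178 × 1750 = 5.327 mm.
With a force P in the spring, the elastic change of the tie is PL/(AE) and that of the spring is P/k; compatibility requires their sum to equal δ_free.
So P = δ_free / [L/(AE) + 1/k] = 5.327 / [ 1750/(800×112×10³) + 1/(15×10³) ].
P = 5.327 / 8.62×10⁻⁵ = 61800 N.
σ = P/A = 61800/800 = 77.24 MPa.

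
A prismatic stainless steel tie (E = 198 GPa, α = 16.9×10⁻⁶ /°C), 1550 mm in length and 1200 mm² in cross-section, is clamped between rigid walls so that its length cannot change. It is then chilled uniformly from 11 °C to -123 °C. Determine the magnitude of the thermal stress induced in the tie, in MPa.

Because both ends are immovable the net strain is zero, and the suppressed thermal strain is αΔT = 16.9×10⁻⁶ × 134 = 2264.6×10⁻⁶.
σ = EαΔT = 198×10³ × 16.9×10⁻⁶ × 134 = 448.4 MPa (tensile; the tie is trying to contract).

σ ≈ 448 MPa (tensile)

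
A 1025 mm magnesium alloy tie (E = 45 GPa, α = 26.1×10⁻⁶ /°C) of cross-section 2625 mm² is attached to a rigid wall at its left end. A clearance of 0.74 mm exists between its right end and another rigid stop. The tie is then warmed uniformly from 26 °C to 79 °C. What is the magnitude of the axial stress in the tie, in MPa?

If the wall were absent the tie would grow by αΔT L = 26.1×10⁻⁶ × 53 × 1025 = 1.418 mm.
This exceeds the 0.74 mm gap, so the wall pushes back. The portion of expansion that must be recovered elastically is δ_free − gap = 1.418 − 0.74 = 0.6779 mm.
That suppressed elongation corresponds to σ = E·Δ/L = 45×10³ × 0.6779/1025 = 29.76 MPa.

σ ≈ 29.8 MPa (compressive)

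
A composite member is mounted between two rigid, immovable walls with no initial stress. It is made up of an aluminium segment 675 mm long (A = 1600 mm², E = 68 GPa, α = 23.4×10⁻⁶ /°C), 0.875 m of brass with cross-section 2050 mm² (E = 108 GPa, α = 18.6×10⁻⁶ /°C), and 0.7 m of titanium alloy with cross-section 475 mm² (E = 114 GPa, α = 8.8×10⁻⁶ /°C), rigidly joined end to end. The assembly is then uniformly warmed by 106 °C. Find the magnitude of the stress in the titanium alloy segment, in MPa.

Free thermal expansion of the whole bar: Σ αᵢΔT Lᵢ = 23.4×10⁻⁶×106×675 + 18.6×10⁻⁶×106×875 + 8.8×10⁻⁶×106×700 = 4.052 mm.
Since the ends are fixed, an axial force P builds up, equal in every segment, with P · Σ Lᵢ/(AᵢEᵢ) = δ_free.
The series flexibility is Σ Lᵢ/(AᵢEᵢ) = 675/(1600×68×10³) + 875/(2050×108×10³) + 700/(475×114×10³) = 2.308×10⁻⁵ mm/N.
P = 4.052 / 2.308×10⁻⁵ = 175600 N = 175.6 kN, compressive.
σ_{titanium alloy} = P / A = 175600 / 475 = 369.6 MPa.

σ ≈ 370 MPa (compressive)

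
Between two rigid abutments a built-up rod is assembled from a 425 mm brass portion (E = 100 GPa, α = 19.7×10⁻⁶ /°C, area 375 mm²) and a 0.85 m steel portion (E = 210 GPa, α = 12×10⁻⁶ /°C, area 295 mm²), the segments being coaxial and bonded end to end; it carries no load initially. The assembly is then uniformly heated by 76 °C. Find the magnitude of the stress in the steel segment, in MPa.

σ ≈ 191 MPa (compressive)

Free thermal expansion of the whole bar: Σ αᵢΔT Lᵢ = 19.7×10⁻⁶×76×425 + 12×10⁻⁶×76×850 = 1.412 mm.
The rigid supports impose zero overall length change; the single axial force P common to all segments must satisfy P Σ Lᵢ/(AᵢEᵢ) = δ_free.
The series flexibility is Σ Lᵢ/(AᵢEᵢ) = 425/(375×100×10³) + 850/(295×210×10³) = 2.505×10⁻⁵ mm/N.
So P = 1.412 / 2.505×10⁻⁵ = 56.34 kN, compressive.
σ_{steel} = P / A = 56340 / 295 = 191 MPa.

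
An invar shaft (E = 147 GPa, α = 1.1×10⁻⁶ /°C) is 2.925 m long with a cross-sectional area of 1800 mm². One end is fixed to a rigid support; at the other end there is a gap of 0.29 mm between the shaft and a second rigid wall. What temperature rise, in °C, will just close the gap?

Contact occurs when the free expansion equals the gap: αΔT L = 0.29 mm.
ΔT = 0.29 / (1.1×10⁻⁶ × 2925) = 90.13 °C.

ΔT ≈ 90.1 °C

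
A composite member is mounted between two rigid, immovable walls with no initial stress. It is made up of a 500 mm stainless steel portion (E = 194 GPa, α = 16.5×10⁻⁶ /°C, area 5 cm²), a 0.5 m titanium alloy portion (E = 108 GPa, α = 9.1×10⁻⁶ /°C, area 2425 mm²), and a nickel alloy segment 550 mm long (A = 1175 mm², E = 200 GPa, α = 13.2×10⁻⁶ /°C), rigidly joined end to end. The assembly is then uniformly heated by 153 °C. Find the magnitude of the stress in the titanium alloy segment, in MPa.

If the supports were absent, the total length change would be Σ αᵢΔT Lᵢ = 16.5×10⁻⁶×153×500 + 9.1×10⁻⁶×153×500 + 13.2×10⁻⁶×153×550 = 3.069 mm.
The walls prevent any net length change, so an axial force P (same in every segment) develops. Compatibility: P · Σ Lᵢ/(AᵢEᵢ) = δ_free.
The series flexibility is Σ Lᵢ/(AᵢEᵢ) = 500/(500×194×10³) + 500/(2425×108×10³) + 550/(1175×200×10³) = 9.404×10⁻⁶ mm/N.
Hence P = δ_free / Σ(L/AE) = 3.069/9.404×10⁻⁶ = 326.4 kN (compressive).
σ_{titanium alloy} = P / A = 326400 / 2425 = 134.6 MPa.

σ ≈ 135 MPa (compressive)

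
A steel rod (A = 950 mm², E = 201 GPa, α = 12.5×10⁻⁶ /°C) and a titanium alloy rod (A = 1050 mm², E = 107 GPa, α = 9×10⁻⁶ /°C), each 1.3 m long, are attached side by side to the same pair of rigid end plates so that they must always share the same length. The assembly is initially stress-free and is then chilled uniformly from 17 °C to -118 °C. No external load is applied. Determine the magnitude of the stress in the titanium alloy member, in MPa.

σ ≈ 31.8 MPa (compressive)

The steel has the larger α, so on cooling it would change length more than the titanium alloy if both were free. The rigid plates force a common final length, so the steel is put into tension and the titanium alloy into compression, with equal and opposite forces P (no external load).
Compatibility of the two members (thermal + elastic change equal): (α₁ − α₂)ΔT = P·[1/(A₁E₁) + 1/(A₂E₂)].
|α₁ − α₂|·ΔT = 3.5×10⁻⁶ × 135 = 0.0004725.
1/(A₁E₁) + 1/(A₂E₂) = 1/(950×201×10³) + 1/(1050×107×10³) = 1.414×10⁻⁸ N⁻¹.
P = 0.0004725 / 1.414×10⁻⁸ = 33420 N = 33.42 kN.
σ_{titanium alloy} = P/A₂ = 33420/1050 = 31.83 MPa, compressive.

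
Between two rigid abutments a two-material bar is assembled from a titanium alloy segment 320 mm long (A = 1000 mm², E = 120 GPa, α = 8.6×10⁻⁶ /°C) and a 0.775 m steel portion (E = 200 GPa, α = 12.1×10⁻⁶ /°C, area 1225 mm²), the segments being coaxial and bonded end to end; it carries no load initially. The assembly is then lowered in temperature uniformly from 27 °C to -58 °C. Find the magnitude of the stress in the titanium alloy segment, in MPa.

With the walls removed the bar would change length by δ_free = Σ αᵢΔT Lᵢ = 8.6×10⁻⁶×85×320 + 12.1×10⁻⁶×85×775 = 1.031 mm.
The walls prevent any net length change, so an axial force P (same in every segment) develops. Compatibility: P · Σ Lᵢ/(AᵢEᵢ) = δ_free.
Σ Lᵢ/(AᵢEᵢ) = 320/(1000×120×10³) + 775/(1225×200×10³) = 5.83×10⁻⁶ mm/N.
So P = 1.031 / 5.83×10⁻⁶ = 176.8 kN, tensile.
σ_{titanium alloy} = P / A = 176800 / 1000 = 176.8 MPa.

σ ≈ 177 MPa (tensile)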